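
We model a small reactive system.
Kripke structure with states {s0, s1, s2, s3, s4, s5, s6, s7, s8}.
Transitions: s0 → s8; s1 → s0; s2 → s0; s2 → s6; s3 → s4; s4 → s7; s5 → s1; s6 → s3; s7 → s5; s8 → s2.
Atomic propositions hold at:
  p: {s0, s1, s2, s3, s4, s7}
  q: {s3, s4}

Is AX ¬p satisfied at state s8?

No

Sat(¬p) = {s5, s6, s8}
Sat(AX ¬p) = {s : every successor in {s5, s6, s8}} = {s0, s7}
s8 ∉ Sat(AX ¬p) = {s0, s7}, so the formula does not hold at s8.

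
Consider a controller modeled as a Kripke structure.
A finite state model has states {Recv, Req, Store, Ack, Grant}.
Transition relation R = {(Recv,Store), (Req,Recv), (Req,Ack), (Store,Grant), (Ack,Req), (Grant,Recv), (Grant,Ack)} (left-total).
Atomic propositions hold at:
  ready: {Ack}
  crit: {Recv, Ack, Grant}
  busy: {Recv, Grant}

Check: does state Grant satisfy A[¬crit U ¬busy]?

Sat(¬crit) = {Req, Store}
Sat(¬busy) = {Req, Store, Ack}
A[¬crit U ¬busy]: least fixpoint, start Z0 = Sat(¬busy) = {Req, Store, Ack}, add states in Sat(¬crit) with every successor in Z. Already a fixed point.
Sat(A[¬crit U ¬busy]) = {Req, Store, Ack}
Grant ∉ Sat(A[¬crit U ¬busy]) = {Req, Store, Ack}, so the formula does not hold at Grant.

No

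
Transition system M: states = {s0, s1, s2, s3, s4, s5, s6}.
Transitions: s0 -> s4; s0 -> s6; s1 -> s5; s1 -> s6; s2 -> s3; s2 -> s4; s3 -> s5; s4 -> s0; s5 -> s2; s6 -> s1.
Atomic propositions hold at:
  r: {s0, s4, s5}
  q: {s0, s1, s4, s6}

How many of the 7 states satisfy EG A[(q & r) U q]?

4

Sat(q & r) = {s0, s4}
A[(q & r) U q]: least fixpoint, start Z0 = Sat(q) = {s0, s1, s4, s6}, add states in Sat(q & r) with every successor in Z. Already a fixed point.
Sat(A[(q & r) U q]) = {s0, s1, s4, s6}
EG A[(q & r) U q]: greatest fixpoint, start Z0 = {s0, s1, s4, s6}, keep only states in Sat with some successor in Z. Already a fixed point.
Sat(EG A[(q & r) U q]) = {s0, s1, s4, s6}
|Sat(EG A[(q & r) U q])| = |{s0, s1, s4, s6}| = 4.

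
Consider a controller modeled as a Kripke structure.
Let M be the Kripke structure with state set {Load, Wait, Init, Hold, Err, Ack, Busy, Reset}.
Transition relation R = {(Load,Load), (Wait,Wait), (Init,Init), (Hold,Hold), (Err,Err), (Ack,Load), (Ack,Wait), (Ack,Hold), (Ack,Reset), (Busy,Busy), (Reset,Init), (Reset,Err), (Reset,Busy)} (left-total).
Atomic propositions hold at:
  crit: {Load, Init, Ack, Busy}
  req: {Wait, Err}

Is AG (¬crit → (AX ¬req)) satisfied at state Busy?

Yes

Sat(¬crit) = {Wait, Hold, Err, Reset}
Sat(¬req) = {Load, Init, Hold, Ack, Busy, Reset}
Sat(AX ¬req) = {s : every successor in {Load, Init, Hold, Ack, Busy, Reset}} = {Load, Init, Hold, Busy}
Sat(¬crit → (AX ¬req)) = {Load, Init, Hold, Ack, Busy}
AG (¬crit → (AX ¬req)): greatest fixpoint, start Z0 = {Load, Init, Hold, Ack, Busy}, keep only states in Sat with every successor in Z. Z1 = {Load, Init, Hold, Busy}; fixed.
Sat(AG (¬crit → (AX ¬req))) = {Load, Init, Hold, Busy}
Busy ∈ Sat(AG (¬crit → (AX ¬req))) = {Load, Init, Hold, Busy}, so the formula holds at Busy.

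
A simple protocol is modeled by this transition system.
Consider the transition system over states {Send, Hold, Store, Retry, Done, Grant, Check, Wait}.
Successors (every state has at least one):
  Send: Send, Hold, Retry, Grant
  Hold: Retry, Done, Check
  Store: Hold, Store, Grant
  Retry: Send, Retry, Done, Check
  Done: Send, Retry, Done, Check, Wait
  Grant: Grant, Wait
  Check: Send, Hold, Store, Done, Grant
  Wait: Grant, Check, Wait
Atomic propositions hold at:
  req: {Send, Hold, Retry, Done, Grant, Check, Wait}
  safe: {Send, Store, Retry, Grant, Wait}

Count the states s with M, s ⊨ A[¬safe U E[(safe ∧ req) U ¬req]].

1

Sat(¬safe) = {Hold, Done, Check}
Sat(safe ∧ req) = {Send, Retry, Grant, Wait}
Sat(¬req) = {Store}
E[(safe ∧ req) U ¬req]: least fixpoint, start Z0 = Sat(¬req) = {Store}, add states in Sat(safe ∧ req) with some successor in Z. Already a fixed point.
Sat(E[(safe ∧ req) U ¬req]) = {Store}
A[¬safe U E[(safe ∧ req) U ¬req]]: least fixpoint, start Z0 = Sat(E[(safe ∧ req) U ¬req]) = {Store}, add states in Sat(¬safe) with every successor in Z. Already a fixed point.
Sat(A[¬safe U E[(safe ∧ req) U ¬req]]) = {Store}
|Sat(A[¬safe U E[(safe ∧ req) U ¬req]])| = |{Store}| = 1.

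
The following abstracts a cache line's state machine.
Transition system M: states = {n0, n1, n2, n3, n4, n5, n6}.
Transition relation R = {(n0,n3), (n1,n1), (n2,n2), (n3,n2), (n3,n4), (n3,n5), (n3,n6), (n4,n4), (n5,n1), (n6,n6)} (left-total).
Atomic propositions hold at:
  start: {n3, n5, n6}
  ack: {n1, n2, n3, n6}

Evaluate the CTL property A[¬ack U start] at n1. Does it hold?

Sat(¬ack) = {n0, n4, n5}
A[¬ack U start]: least fixpoint, start Z0 = Sat(start) = {n3, n5, n6}, add states in Sat(¬ack) with every successor in Z. Z1 = {n0, n3, n5, n6}; fixed.
Sat(A[¬ack U start]) = {n0, n3, n5, n6}
n1 ∉ Sat(A[¬ack U start]) = {n0, n3, n5, n6}, so the formula does not hold at n1.

No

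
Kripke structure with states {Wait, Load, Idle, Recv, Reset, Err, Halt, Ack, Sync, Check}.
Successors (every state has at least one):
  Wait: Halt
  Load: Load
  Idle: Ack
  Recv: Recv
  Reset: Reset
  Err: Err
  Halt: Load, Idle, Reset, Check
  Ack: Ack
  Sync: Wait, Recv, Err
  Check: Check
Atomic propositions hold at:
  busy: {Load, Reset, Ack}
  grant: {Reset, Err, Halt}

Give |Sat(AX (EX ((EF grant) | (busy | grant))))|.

6

EF grant: least fixpoint, start Z0 = {Reset, Err, Halt}, add states with some successor in Z. Z1 = {Wait, Reset, Err, Halt, Sync}; fixed.
Sat(EF grant) = {Wait, Reset, Err, Halt, Sync}
Sat(busy | grant) = {Load, Reset, Err, Halt, Ack}
Sat((EF grant) | (busy | grant)) = {Wait, Load, Reset, Err, Halt, Ack, Sync}
Sat(EX ((EF grant) | (busy | grant))) = {s : some successor in {Wait, Load, Reset, Err, Halt, Ack, Sync}} = {Wait, Load, Idle, Reset, Err, Halt, Ack, Sync}
Sat(AX (EX ((EF grant) | (busy | grant)))) = {s : every successor in {Wait, Load, Idle, Reset, Err, Halt, Ack, Sync}} = {Wait, Load, Idle, Reset, Err, Ack}
|Sat(AX (EX ((EF grant) | (busy | grant))))| = |{Wait, Load, Idle, Reset, Err, Ack}| = 6.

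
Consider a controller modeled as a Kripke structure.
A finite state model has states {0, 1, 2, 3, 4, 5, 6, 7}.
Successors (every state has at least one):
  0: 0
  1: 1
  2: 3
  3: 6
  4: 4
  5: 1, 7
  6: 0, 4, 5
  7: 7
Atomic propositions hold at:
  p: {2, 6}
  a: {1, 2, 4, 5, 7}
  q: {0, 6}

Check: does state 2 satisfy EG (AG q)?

AG q: greatest fixpoint, start Z0 = {0, 6}, keep only states in Sat with every successor in Z. Z1 = {0}; fixed.
Sat(AG q) = {0}
EG (AG q): greatest fixpoint, start Z0 = {0}, keep only states in Sat with some successor in Z. Already a fixed point.
Sat(EG (AG q)) = {0}
2 ∉ Sat(EG (AG q)) = {0}, so the formula does not hold at 2.

No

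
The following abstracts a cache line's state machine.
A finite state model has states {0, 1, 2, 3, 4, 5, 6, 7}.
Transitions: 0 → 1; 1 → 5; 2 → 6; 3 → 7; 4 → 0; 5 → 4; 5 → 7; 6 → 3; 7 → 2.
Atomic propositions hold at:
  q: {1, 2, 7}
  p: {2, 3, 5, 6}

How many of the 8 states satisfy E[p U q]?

E[p U q]: least fixpoint, start Z0 = Sat(q) = {1, 2, 7}, add states in Sat(p) with some successor in Z. Z1 = {1, 2, 3, 5, 7}; Z2 = {1, 2, 3, 5, 6, 7}; fixed.
Sat(E[p U q]) = {1, 2, 3, 5, 6, 7}
|Sat(E[p U q])| = |{1, 2, 3, 5, 6, 7}| = 6.

6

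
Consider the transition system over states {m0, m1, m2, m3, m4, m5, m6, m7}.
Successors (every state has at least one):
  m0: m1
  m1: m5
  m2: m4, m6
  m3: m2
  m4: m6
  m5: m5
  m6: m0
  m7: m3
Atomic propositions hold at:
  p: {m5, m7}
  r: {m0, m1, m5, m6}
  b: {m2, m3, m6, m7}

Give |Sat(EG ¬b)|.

3

Sat(¬b) = {m0, m1, m4, m5}
EG ¬b: greatest fixpoint, start Z0 = {m0, m1, m4, m5}, keep only states in Sat with some successor in Z. Z1 = {m0, m1, m5}; fixed.
Sat(EG ¬b) = {m0, m1, m5}
|Sat(EG ¬b)| = |{m0, m1, m5}| = 3.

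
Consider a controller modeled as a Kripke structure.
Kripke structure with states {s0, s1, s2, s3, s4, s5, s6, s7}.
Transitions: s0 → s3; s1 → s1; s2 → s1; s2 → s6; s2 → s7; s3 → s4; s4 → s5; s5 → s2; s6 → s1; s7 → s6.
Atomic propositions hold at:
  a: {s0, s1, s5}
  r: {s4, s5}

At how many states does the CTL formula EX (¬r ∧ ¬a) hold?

4

Sat(¬r) = {s0, s1, s2, s3, s6, s7}
Sat(¬a) = {s2, s3, s4, s6, s7}
Sat(¬r ∧ ¬a) = {s2, s3, s6, s7}
Sat(EX (¬r ∧ ¬a)) = {s : some successor in {s2, s3, s6, s7}} = {s0, s2, s5, s7}
|Sat(EX (¬r ∧ ¬a))| = |{s0, s2, s5, s7}| = 4.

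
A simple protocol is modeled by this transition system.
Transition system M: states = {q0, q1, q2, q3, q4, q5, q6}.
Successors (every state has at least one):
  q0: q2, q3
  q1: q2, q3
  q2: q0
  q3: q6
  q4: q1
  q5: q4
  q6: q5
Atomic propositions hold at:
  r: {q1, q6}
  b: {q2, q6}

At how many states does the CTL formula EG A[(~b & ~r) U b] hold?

Sat(~b) = {q0, q1, q3, q4, q5}
Sat(~r) = {q0, q2, q3, q4, q5}
Sat(~b & ~r) = {q0, q3, q4, q5}
A[(~b & ~r) U b]: least fixpoint, start Z0 = Sat(b) = {q2, q6}, add states in Sat(~b & ~r) with every successor in Z. Z1 = {q2, q3, q6}; Z2 = {q0, q2, q3, q6}; fixed.
Sat(A[(~b & ~r) U b]) = {q0, q2, q3, q6}
EG A[(~b & ~r) U b]: greatest fixpoint, start Z0 = {q0, q2, q3, q6}, keep only states in Sat with some successor in Z. Z1 = {q0, q2, q3}; Z2 = {q0, q2}; fixed.
Sat(EG A[(~b & ~r) U b]) = {q0, q2}
|Sat(EG A[(~b & ~r) U b])| = |{q0, q2}| = 2.

2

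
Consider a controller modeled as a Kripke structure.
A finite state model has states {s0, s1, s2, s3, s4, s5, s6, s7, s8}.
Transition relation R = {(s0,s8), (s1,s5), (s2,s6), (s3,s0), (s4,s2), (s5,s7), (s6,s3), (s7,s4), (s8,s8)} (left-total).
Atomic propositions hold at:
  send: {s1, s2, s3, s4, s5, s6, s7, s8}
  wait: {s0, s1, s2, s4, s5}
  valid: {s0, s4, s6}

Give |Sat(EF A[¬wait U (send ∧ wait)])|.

Sat(¬wait) = {s3, s6, s7, s8}
Sat(send ∧ wait) = {s1, s2, s4, s5}
A[¬wait U (send ∧ wait)]: least fixpoint, start Z0 = Sat((send ∧ wait)) = {s1, s2, s4, s5}, add states in Sat(¬wait) with every successor in Z. Z1 = {s1, s2, s4, s5, s7}; fixed.
Sat(A[¬wait U (send ∧ wait)]) = {s1, s2, s4, s5, s7}
EF A[¬wait U (send ∧ wait)]: least fixpoint, start Z0 = {s1, s2, s4, s5, s7}, add states with some successor in Z. Already a fixed point.
Sat(EF A[¬wait U (send ∧ wait)]) = {s1, s2, s4, s5, s7}
|Sat(EF A[¬wait U (send ∧ wait)])| = |{s1, s2, s4, s5, s7}| = 5.

5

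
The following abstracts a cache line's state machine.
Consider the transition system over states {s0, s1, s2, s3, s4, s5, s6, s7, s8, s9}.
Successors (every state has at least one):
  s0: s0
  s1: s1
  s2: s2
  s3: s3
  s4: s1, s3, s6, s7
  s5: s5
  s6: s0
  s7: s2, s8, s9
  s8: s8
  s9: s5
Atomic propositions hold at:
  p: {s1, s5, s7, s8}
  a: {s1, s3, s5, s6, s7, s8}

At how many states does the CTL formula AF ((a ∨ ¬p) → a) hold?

Sat(¬p) = {s0, s2, s3, s4, s6, s9}
Sat(a ∨ ¬p) = {s0, s1, s2, s3, s4, s5, s6, s7, s8, s9}
Sat((a ∨ ¬p) → a) = {s1, s3, s5, s6, s7, s8}
AF ((a ∨ ¬p) → a): least fixpoint, start Z0 = {s1, s3, s5, s6, s7, s8}, add states with every successor in Z. Z1 = {s1, s3, s4, s5, s6, s7, s8, s9}; fixed.
Sat(AF ((a ∨ ¬p) → a)) = {s1, s3, s4, s5, s6, s7, s8, s9}
|Sat(AF ((a ∨ ¬p) → a))| = |{s1, s3, s4, s5, s6, s7, s8, s9}| = 8.

8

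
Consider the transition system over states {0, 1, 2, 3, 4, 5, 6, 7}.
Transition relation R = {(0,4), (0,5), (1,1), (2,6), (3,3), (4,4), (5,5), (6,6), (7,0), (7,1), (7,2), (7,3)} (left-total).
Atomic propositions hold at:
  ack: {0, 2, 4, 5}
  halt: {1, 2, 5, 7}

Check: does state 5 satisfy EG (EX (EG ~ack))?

Sat(~ack) = {1, 3, 6, 7}
EG ~ack: greatest fixpoint, start Z0 = {1, 3, 6, 7}, keep only states in Sat with some successor in Z. Already a fixed point.
Sat(EG ~ack) = {1, 3, 6, 7}
Sat(EX (EG ~ack)) = {s : some successor in {1, 3, 6, 7}} = {1, 2, 3, 6, 7}
EG (EX (EG ~ack)): greatest fixpoint, start Z0 = {1, 2, 3, 6, 7}, keep only states in Sat with some successor in Z. Already a fixed point.
Sat(EG (EX (EG ~ack))) = {1, 2, 3, 6, 7}
5 ∉ Sat(EG (EX (EG ~ack))) = {1, 2, 3, 6, 7}, so the formula does not hold at 5.

No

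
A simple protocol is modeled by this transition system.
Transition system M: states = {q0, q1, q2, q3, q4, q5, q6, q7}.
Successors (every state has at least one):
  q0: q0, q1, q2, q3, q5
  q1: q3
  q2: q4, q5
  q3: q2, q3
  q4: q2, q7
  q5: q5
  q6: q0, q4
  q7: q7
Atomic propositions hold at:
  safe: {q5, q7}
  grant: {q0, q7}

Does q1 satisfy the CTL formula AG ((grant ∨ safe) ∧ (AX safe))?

Sat(grant ∨ safe) = {q0, q5, q7}
Sat(AX safe) = {s : every successor in {q5, q7}} = {q5, q7}
Sat((grant ∨ safe) ∧ (AX safe)) = {q5, q7}
AG ((grant ∨ safe) ∧ (AX safe)): greatest fixpoint, start Z0 = {q5, q7}, keep only states in Sat with every successor in Z. Already a fixed point.
Sat(AG ((grant ∨ safe) ∧ (AX safe))) = {q5, q7}
q1 ∉ Sat(AG ((grant ∨ safe) ∧ (AX safe))) = {q5, q7}, so the formula does not hold at q1.

No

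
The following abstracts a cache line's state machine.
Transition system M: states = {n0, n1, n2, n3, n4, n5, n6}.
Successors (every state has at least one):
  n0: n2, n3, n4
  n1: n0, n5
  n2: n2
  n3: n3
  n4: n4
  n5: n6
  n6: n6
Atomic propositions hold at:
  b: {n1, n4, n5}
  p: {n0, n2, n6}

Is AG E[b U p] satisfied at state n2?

E[b U p]: least fixpoint, start Z0 = Sat(p) = {n0, n2, n6}, add states in Sat(b) with some successor in Z. Z1 = {n0, n1, n2, n5, n6}; fixed.
Sat(E[b U p]) = {n0, n1, n2, n5, n6}
AG E[b U p]: greatest fixpoint, start Z0 = {n0, n1, n2, n5, n6}, keep only states in Sat with every successor in Z. Z1 = {n1, n2, n5, n6}; Z2 = {n2, n5, n6}; fixed.
Sat(AG E[b U p]) = {n2, n5, n6}
n2 ∈ Sat(AG E[b U p]) = {n2, n5, n6}, so the formula holds at n2.

Yes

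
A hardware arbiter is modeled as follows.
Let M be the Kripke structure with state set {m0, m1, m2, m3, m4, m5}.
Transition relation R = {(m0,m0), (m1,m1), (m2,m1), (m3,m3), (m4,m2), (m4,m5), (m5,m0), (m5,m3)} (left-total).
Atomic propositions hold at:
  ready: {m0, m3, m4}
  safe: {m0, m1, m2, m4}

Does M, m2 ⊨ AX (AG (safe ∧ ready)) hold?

Sat(safe ∧ ready) = {m0, m4}
AG (safe ∧ ready): greatest fixpoint, start Z0 = {m0, m4}, keep only states in Sat with every successor in Z. Z1 = {m0}; fixed.
Sat(AG (safe ∧ ready)) = {m0}
Sat(AX (AG (safe ∧ ready))) = {s : every successor in {m0}} = {m0}
m2 ∉ Sat(AX (AG (safe ∧ ready))) = {m0}, so the formula does not hold at m2.

No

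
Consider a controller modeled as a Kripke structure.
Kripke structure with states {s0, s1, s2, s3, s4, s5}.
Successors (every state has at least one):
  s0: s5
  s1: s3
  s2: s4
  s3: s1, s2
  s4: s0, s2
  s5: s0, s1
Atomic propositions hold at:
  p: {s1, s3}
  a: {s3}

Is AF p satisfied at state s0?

AF p: least fixpoint, start Z0 = {s1, s3}, add states with every successor in Z. Already a fixed point.
Sat(AF p) = {s1, s3}
s0 ∉ Sat(AF p) = {s1, s3}, so the formula does not hold at s0.

No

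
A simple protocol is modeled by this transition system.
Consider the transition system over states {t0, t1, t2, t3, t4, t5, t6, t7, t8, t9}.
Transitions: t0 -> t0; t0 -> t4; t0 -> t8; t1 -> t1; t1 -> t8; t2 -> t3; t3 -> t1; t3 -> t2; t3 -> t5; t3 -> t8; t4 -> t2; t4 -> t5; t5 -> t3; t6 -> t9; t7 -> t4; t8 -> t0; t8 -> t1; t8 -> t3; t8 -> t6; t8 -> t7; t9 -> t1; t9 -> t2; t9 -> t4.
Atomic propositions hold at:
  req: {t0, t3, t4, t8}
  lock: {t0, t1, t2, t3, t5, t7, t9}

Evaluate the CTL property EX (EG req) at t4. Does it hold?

No

EG req: greatest fixpoint, start Z0 = {t0, t3, t4, t8}, keep only states in Sat with some successor in Z. Z1 = {t0, t3, t8}; fixed.
Sat(EG req) = {t0, t3, t8}
Sat(EX (EG req)) = {s : some successor in {t0, t3, t8}} = {t0, t1, t2, t3, t5, t8}
t4 ∉ Sat(EX (EG req)) = {t0, t1, t2, t3, t5, t8}, so the formula does not hold at t4.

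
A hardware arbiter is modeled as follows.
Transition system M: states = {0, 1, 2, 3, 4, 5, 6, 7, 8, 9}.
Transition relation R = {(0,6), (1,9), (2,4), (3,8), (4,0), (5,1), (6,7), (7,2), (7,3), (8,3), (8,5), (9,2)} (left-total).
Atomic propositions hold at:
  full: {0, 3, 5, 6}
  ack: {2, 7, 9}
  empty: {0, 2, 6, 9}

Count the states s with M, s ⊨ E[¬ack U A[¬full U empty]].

Sat(¬ack) = {0, 1, 3, 4, 5, 6, 8}
Sat(¬full) = {1, 2, 4, 7, 8, 9}
A[¬full U empty]: least fixpoint, start Z0 = Sat(empty) = {0, 2, 6, 9}, add states in Sat(¬full) with every successor in Z. Z1 = {0, 1, 2, 4, 6, 9}; fixed.
Sat(A[¬full U empty]) = {0, 1, 2, 4, 6, 9}
E[¬ack U A[¬full U empty]]: least fixpoint, start Z0 = Sat(A[¬full U empty]) = {0, 1, 2, 4, 6, 9}, add states in Sat(¬ack) with some successor in Z. Z1 = {0, 1, 2, 4, 5, 6, 9}; Z2 = {0, 1, 2, 4, 5, 6, 8, 9}; Z3 = {0, 1, 2, 3, 4, 5, 6, 8, 9}; fixed.
Sat(E[¬ack U A[¬full U empty]]) = {0, 1, 2, 3, 4, 5, 6, 8, 9}
|Sat(E[¬ack U A[¬full U empty]])| = |{0, 1, 2, 3, 4, 5, 6, 8, 9}| = 9.

9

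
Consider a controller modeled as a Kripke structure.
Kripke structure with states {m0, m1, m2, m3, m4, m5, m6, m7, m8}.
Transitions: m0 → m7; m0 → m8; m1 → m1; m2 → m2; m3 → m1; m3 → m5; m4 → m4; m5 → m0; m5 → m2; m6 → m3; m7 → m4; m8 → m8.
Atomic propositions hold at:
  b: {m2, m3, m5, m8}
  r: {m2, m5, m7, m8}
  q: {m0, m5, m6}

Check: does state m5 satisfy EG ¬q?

Sat(¬q) = {m1, m2, m3, m4, m7, m8}
EG ¬q: greatest fixpoint, start Z0 = {m1, m2, m3, m4, m7, m8}, keep only states in Sat with some successor in Z. Already a fixed point.
Sat(EG ¬q) = {m1, m2, m3, m4, m7, m8}
m5 ∉ Sat(EG ¬q) = {m1, m2, m3, m4, m7, m8}, so the formula does not hold at m5.

No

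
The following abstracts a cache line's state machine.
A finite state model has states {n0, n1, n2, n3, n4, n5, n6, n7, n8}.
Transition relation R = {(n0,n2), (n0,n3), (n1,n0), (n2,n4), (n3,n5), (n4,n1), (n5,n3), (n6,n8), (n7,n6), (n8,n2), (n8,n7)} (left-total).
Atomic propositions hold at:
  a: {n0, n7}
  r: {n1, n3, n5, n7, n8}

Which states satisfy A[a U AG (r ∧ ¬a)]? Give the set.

{n3, n5}

Sat(¬a) = {n1, n2, n3, n4, n5, n6, n8}
Sat(r ∧ ¬a) = {n1, n3, n5, n8}
AG (r ∧ ¬a): greatest fixpoint, start Z0 = {n1, n3, n5, n8}, keep only states in Sat with every successor in Z. Z1 = {n3, n5}; fixed.
Sat(AG (r ∧ ¬a)) = {n3, n5}
A[a U AG (r ∧ ¬a)]: least fixpoint, start Z0 = Sat(AG (r ∧ ¬a)) = {n3, n5}, add states in Sat(a) with every successor in Z. Already a fixed point.
Sat(A[a U AG (r ∧ ¬a)]) = {n3, n5}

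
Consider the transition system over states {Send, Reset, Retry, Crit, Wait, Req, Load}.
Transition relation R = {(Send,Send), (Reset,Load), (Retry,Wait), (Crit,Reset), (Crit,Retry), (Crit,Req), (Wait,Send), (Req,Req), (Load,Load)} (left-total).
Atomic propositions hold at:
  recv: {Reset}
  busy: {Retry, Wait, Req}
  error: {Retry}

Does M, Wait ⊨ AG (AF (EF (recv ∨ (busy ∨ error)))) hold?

No

Sat(busy ∨ error) = {Retry, Wait, Req}
Sat(recv ∨ (busy ∨ error)) = {Reset, Retry, Wait, Req}
EF (recv ∨ (busy ∨ error)): least fixpoint, start Z0 = {Reset, Retry, Wait, Req}, add states with some successor in Z. Z1 = {Reset, Retry, Crit, Wait, Req}; fixed.
Sat(EF (recv ∨ (busy ∨ error))) = {Reset, Retry, Crit, Wait, Req}
AF (EF (recv ∨ (busy ∨ error))): least fixpoint, start Z0 = {Reset, Retry, Crit, Wait, Req}, add states with every successor in Z. Already a fixed point.
Sat(AF (EF (recv ∨ (busy ∨ error)))) = {Reset, Retry, Crit, Wait, Req}
AG (AF (EF (recv ∨ (busy ∨ error)))): greatest fixpoint, start Z0 = {Reset, Retry, Crit, Wait, Req}, keep only states in Sat with every successor in Z. Z1 = {Retry, Crit, Req}; Z2 = {Req}; fixed.
Sat(AG (AF (EF (recv ∨ (busy ∨ error))))) = {Req}
Wait ∉ Sat(AG (AF (EF (recv ∨ (busy ∨ error))))) = {Req}, so the formula does not hold at Wait.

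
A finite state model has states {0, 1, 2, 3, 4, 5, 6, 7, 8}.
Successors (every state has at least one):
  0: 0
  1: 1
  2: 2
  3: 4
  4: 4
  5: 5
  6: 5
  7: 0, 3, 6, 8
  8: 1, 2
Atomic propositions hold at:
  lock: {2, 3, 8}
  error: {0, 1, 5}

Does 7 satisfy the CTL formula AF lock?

AF lock: least fixpoint, start Z0 = {2, 3, 8}, add states with every successor in Z. Already a fixed point.
Sat(AF lock) = {2, 3, 8}
7 ∉ Sat(AF lock) = {2, 3, 8}, so the formula does not hold at 7.

No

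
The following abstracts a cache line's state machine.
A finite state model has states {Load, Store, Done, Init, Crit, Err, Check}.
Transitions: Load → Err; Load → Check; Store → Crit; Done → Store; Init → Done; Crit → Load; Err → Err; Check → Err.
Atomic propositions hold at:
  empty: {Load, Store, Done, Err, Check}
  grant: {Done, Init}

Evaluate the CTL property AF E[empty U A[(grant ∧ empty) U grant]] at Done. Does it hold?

Yes

Sat(grant ∧ empty) = {Done}
A[(grant ∧ empty) U grant]: least fixpoint, start Z0 = Sat(grant) = {Done, Init}, add states in Sat(grant ∧ empty) with every successor in Z. Already a fixed point.
Sat(A[(grant ∧ empty) U grant]) = {Done, Init}
E[empty U A[(grant ∧ empty) U grant]]: least fixpoint, start Z0 = Sat(A[(grant ∧ empty) U grant]) = {Done, Init}, add states in Sat(empty) with some successor in Z. Already a fixed point.
Sat(E[empty U A[(grant ∧ empty) U grant]]) = {Done, Init}
AF E[empty U A[(grant ∧ empty) U grant]]: least fixpoint, start Z0 = {Done, Init}, add states with every successor in Z. Already a fixed point.
Sat(AF E[empty U A[(grant ∧ empty) U grant]]) = {Done, Init}
Done ∈ Sat(AF E[empty U A[(grant ∧ empty) U grant]]) = {Done, Init}, so the formula holds at Done.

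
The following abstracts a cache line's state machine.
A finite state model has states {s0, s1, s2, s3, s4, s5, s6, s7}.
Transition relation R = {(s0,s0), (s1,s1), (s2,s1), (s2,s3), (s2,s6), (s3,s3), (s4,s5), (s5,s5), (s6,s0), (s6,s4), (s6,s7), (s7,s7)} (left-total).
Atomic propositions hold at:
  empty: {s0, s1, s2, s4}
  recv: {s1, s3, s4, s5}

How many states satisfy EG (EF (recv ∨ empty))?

Sat(recv ∨ empty) = {s0, s1, s2, s3, s4, s5}
EF (recv ∨ empty): least fixpoint, start Z0 = {s0, s1, s2, s3, s4, s5}, add states with some successor in Z. Z1 = {s0, s1, s2, s3, s4, s5, s6}; fixed.
Sat(EF (recv ∨ empty)) = {s0, s1, s2, s3, s4, s5, s6}
EG (EF (recv ∨ empty)): greatest fixpoint, start Z0 = {s0, s1, s2, s3, s4, s5, s6}, keep only states in Sat with some successor in Z. Already a fixed point.
Sat(EG (EF (recv ∨ empty))) = {s0, s1, s2, s3, s4, s5, s6}
|Sat(EG (EF (recv ∨ empty)))| = |{s0, s1, s2, s3, s4, s5, s6}| = 7.

7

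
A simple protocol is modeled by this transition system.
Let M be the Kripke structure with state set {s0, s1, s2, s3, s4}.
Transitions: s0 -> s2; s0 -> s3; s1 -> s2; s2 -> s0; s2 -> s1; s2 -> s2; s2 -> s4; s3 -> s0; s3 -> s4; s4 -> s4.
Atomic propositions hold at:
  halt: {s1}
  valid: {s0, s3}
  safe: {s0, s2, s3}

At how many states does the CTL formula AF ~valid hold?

3

Sat(~valid) = {s1, s2, s4}
AF ~valid: least fixpoint, start Z0 = {s1, s2, s4}, add states with every successor in Z. Already a fixed point.
Sat(AF ~valid) = {s1, s2, s4}
|Sat(AF ~valid)| = |{s1, s2, s4}| = 3.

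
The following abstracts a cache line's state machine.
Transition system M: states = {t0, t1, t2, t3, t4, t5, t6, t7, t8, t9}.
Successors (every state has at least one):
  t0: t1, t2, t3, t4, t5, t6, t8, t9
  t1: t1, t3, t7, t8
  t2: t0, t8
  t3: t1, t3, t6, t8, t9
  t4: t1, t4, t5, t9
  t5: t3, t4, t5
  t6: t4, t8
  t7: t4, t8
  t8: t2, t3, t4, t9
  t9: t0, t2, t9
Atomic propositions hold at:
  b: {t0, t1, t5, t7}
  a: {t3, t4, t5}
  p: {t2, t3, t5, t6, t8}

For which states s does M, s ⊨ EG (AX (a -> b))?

{t9}

Sat(a -> b) = {t0, t1, t2, t5, t6, t7, t8, t9}
Sat(AX (a -> b)) = {s : every successor in {t0, t1, t2, t5, t6, t7, t8, t9}} = {t2, t9}
EG (AX (a -> b)): greatest fixpoint, start Z0 = {t2, t9}, keep only states in Sat with some successor in Z. Z1 = {t9}; fixed.
Sat(EG (AX (a -> b))) = {t9}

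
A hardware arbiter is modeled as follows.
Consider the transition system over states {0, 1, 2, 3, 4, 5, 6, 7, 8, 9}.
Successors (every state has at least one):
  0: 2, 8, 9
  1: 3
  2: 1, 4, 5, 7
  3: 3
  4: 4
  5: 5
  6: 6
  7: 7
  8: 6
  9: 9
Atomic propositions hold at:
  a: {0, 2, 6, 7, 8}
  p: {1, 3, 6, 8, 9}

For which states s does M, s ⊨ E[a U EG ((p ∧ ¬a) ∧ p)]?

{0, 1, 2, 3, 9}

Sat(¬a) = {1, 3, 4, 5, 9}
Sat(p ∧ ¬a) = {1, 3, 9}
Sat((p ∧ ¬a) ∧ p) = {1, 3, 9}
EG ((p ∧ ¬a) ∧ p): greatest fixpoint, start Z0 = {1, 3, 9}, keep only states in Sat with some successor in Z. Already a fixed point.
Sat(EG ((p ∧ ¬a) ∧ p)) = {1, 3, 9}
E[a U EG ((p ∧ ¬a) ∧ p)]: least fixpoint, start Z0 = Sat(EG ((p ∧ ¬a) ∧ p)) = {1, 3, 9}, add states in Sat(a) with some successor in Z. Z1 = {0, 1, 2, 3, 9}; fixed.
Sat(E[a U EG ((p ∧ ¬a) ∧ p)]) = {0, 1, 2, 3, 9}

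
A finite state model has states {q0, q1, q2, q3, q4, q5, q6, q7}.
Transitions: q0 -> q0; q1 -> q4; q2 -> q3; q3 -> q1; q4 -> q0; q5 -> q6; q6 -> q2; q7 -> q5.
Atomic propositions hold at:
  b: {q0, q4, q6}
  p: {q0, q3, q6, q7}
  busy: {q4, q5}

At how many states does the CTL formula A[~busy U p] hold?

Sat(~busy) = {q0, q1, q2, q3, q6, q7}
A[~busy U p]: least fixpoint, start Z0 = Sat(p) = {q0, q3, q6, q7}, add states in Sat(~busy) with every successor in Z. Z1 = {q0, q2, q3, q6, q7}; fixed.
Sat(A[~busy U p]) = {q0, q2, q3, q6, q7}
|Sat(A[~busy U p])| = |{q0, q2, q3, q6, q7}| = 5.

5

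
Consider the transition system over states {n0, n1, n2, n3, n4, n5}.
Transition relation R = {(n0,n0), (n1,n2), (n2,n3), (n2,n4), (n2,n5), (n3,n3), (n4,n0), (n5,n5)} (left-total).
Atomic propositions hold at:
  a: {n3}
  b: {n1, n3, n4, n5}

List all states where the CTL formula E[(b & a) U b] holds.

{n1, n3, n4, n5}

Sat(b & a) = {n3}
E[(b & a) U b]: least fixpoint, start Z0 = Sat(b) = {n1, n3, n4, n5}, add states in Sat(b & a) with some successor in Z. Already a fixed point.
Sat(E[(b & a) U b]) = {n1, n3, n4, n5}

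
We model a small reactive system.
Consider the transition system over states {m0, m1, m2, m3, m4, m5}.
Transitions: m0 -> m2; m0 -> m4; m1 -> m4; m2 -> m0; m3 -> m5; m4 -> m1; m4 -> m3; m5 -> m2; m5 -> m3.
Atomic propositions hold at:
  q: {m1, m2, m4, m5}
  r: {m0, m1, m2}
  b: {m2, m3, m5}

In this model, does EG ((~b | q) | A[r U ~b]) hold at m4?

Sat(~b) = {m0, m1, m4}
Sat(~b | q) = {m0, m1, m2, m4, m5}
A[r U ~b]: least fixpoint, start Z0 = Sat(~b) = {m0, m1, m4}, add states in Sat(r) with every successor in Z. Z1 = {m0, m1, m2, m4}; fixed.
Sat(A[r U ~b]) = {m0, m1, m2, m4}
Sat((~b | q) | A[r U ~b]) = {m0, m1, m2, m4, m5}
EG ((~b | q) | A[r U ~b]): greatest fixpoint, start Z0 = {m0, m1, m2, m4, m5}, keep only states in Sat with some successor in Z. Already a fixed point.
Sat(EG ((~b | q) | A[r U ~b])) = {m0, m1, m2, m4, m5}
m4 ∈ Sat(EG ((~b | q) | A[r U ~b])) = {m0, m1, m2, m4, m5}, so the formula holds at m4.

Yes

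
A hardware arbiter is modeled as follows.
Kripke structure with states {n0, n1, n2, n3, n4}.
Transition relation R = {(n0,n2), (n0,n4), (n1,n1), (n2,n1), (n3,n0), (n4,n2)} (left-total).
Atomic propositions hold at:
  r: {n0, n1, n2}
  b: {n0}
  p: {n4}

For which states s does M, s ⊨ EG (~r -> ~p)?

{n0, n1, n2, n3}

Sat(~r) = {n3, n4}
Sat(~p) = {n0, n1, n2, n3}
Sat(~r -> ~p) = {n0, n1, n2, n3}
EG (~r -> ~p): greatest fixpoint, start Z0 = {n0, n1, n2, n3}, keep only states in Sat with some successor in Z. Already a fixed point.
Sat(EG (~r -> ~p)) = {n0, n1, n2, n3}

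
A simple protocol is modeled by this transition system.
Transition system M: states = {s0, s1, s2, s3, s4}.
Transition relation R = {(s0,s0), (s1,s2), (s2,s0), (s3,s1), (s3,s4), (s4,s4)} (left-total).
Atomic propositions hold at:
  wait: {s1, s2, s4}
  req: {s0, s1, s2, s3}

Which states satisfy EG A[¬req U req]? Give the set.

{s0, s1, s2, s3}

Sat(¬req) = {s4}
A[¬req U req]: least fixpoint, start Z0 = Sat(req) = {s0, s1, s2, s3}, add states in Sat(¬req) with every successor in Z. Already a fixed point.
Sat(A[¬req U req]) = {s0, s1, s2, s3}
EG A[¬req U req]: greatest fixpoint, start Z0 = {s0, s1, s2, s3}, keep only states in Sat with some successor in Z. Already a fixed point.
Sat(EG A[¬req U req]) = {s0, s1, s2, s3}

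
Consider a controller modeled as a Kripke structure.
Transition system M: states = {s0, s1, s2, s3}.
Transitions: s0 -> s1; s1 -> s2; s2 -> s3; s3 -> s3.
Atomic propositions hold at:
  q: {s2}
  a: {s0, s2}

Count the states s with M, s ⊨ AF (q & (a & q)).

3

Sat(a & q) = {s2}
Sat(q & (a & q)) = {s2}
AF (q & (a & q)): least fixpoint, start Z0 = {s2}, add states with every successor in Z. Z1 = {s1, s2}; Z2 = {s0, s1, s2}; fixed.
Sat(AF (q & (a & q))) = {s0, s1, s2}
|Sat(AF (q & (a & q)))| = |{s0, s1, s2}| = 3.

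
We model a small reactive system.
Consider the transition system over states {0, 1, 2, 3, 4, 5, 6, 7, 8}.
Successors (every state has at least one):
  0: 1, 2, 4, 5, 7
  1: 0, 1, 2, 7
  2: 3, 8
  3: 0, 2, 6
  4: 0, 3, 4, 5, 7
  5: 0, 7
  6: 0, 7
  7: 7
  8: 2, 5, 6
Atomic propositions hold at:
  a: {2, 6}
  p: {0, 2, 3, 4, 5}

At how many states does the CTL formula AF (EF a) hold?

EF a: least fixpoint, start Z0 = {2, 6}, add states with some successor in Z. Z1 = {0, 1, 2, 3, 6, 8}; Z2 = {0, 1, 2, 3, 4, 5, 6, 8}; fixed.
Sat(EF a) = {0, 1, 2, 3, 4, 5, 6, 8}
AF (EF a): least fixpoint, start Z0 = {0, 1, 2, 3, 4, 5, 6, 8}, add states with every successor in Z. Already a fixed point.
Sat(AF (EF a)) = {0, 1, 2, 3, 4, 5, 6, 8}
|Sat(AF (EF a))| = |{0, 1, 2, 3, 4, 5, 6, 8}| = 8.

8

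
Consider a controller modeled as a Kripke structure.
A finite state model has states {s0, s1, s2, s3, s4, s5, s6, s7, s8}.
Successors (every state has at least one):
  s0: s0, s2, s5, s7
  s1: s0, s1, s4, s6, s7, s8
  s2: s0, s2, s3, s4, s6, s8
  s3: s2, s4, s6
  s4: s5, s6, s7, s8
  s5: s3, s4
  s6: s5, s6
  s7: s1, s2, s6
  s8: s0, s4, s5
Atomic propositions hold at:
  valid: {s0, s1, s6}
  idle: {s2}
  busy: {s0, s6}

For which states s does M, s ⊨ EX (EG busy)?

{s0, s1, s2, s3, s4, s6, s7, s8}

EG busy: greatest fixpoint, start Z0 = {s0, s6}, keep only states in Sat with some successor in Z. Already a fixed point.
Sat(EG busy) = {s0, s6}
Sat(EX (EG busy)) = {s : some successor in {s0, s6}} = {s0, s1, s2, s3, s4, s6, s7, s8}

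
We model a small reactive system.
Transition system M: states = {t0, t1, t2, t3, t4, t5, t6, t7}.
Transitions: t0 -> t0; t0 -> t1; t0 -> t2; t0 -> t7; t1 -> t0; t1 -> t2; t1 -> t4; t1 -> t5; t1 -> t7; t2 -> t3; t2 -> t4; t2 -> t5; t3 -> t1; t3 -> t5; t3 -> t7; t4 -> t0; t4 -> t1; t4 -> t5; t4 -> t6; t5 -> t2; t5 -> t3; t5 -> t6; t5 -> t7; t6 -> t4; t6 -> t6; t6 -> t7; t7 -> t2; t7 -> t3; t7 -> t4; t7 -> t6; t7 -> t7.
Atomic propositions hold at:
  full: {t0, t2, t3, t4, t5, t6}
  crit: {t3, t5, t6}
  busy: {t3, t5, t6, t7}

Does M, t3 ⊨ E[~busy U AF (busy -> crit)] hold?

Sat(~busy) = {t0, t1, t2, t4}
Sat(busy -> crit) = {t0, t1, t2, t3, t4, t5, t6}
AF (busy -> crit): least fixpoint, start Z0 = {t0, t1, t2, t3, t4, t5, t6}, add states with every successor in Z. Already a fixed point.
Sat(AF (busy -> crit)) = {t0, t1, t2, t3, t4, t5, t6}
E[~busy U AF (busy -> crit)]: least fixpoint, start Z0 = Sat(AF (busy -> crit)) = {t0, t1, t2, t3, t4, t5, t6}, add states in Sat(~busy) with some successor in Z. Already a fixed point.
Sat(E[~busy U AF (busy -> crit)]) = {t0, t1, t2, t3, t4, t5, t6}
t3 ∈ Sat(E[~busy U AF (busy -> crit)]) = {t0, t1, t2, t3, t4, t5, t6}, so the formula holds at t3.

Yes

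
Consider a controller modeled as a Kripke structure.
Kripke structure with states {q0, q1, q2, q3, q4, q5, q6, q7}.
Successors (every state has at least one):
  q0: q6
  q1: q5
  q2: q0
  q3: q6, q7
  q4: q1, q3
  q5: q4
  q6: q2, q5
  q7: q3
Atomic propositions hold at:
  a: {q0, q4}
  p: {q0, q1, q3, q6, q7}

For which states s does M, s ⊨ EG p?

{q3, q7}

EG p: greatest fixpoint, start Z0 = {q0, q1, q3, q6, q7}, keep only states in Sat with some successor in Z. Z1 = {q0, q3, q7}; Z2 = {q3, q7}; fixed.
Sat(EG p) = {q3, q7}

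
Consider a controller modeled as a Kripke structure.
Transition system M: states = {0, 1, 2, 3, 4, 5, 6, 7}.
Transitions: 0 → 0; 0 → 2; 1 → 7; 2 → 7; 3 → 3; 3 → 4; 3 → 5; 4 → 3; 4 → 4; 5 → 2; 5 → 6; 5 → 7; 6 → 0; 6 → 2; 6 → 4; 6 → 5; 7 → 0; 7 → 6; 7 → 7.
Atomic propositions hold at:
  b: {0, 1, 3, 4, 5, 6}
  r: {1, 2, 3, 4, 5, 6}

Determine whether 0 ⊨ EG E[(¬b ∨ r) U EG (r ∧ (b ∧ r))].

Sat(¬b) = {2, 7}
Sat(¬b ∨ r) = {1, 2, 3, 4, 5, 6, 7}
Sat(b ∧ r) = {1, 3, 4, 5, 6}
Sat(r ∧ (b ∧ r)) = {1, 3, 4, 5, 6}
EG (r ∧ (b ∧ r)): greatest fixpoint, start Z0 = {1, 3, 4, 5, 6}, keep only states in Sat with some successor in Z. Z1 = {3, 4, 5, 6}; fixed.
Sat(EG (r ∧ (b ∧ r))) = {3, 4, 5, 6}
E[(¬b ∨ r) U EG (r ∧ (b ∧ r))]: least fixpoint, start Z0 = Sat(EG (r ∧ (b ∧ r))) = {3, 4, 5, 6}, add states in Sat(¬b ∨ r) with some successor in Z. Z1 = {3, 4, 5, 6, 7}; Z2 = {1, 2, 3, 4, 5, 6, 7}; fixed.
Sat(E[(¬b ∨ r) U EG (r ∧ (b ∧ r))]) = {1, 2, 3, 4, 5, 6, 7}
EG E[(¬b ∨ r) U EG (r ∧ (b ∧ r))]: greatest fixpoint, start Z0 = {1, 2, 3, 4, 5, 6, 7}, keep only states in Sat with some successor in Z. Already a fixed point.
Sat(EG E[(¬b ∨ r) U EG (r ∧ (b ∧ r))]) = {1, 2, 3, 4, 5, 6, 7}
0 ∉ Sat(EG E[(¬b ∨ r) U EG (r ∧ (b ∧ r))]) = {1, 2, 3, 4, 5, 6, 7}, so the formula does not hold at 0.

No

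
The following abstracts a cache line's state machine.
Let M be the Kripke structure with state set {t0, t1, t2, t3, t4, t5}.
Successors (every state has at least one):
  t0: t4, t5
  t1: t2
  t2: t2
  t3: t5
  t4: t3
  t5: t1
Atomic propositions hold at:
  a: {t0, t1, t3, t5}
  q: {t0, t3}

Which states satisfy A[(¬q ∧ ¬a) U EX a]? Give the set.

Sat(¬q) = {t1, t2, t4, t5}
Sat(¬a) = {t2, t4}
Sat(¬q ∧ ¬a) = {t2, t4}
Sat(EX a) = {s : some successor in {t0, t1, t3, t5}} = {t0, t3, t4, t5}
A[(¬q ∧ ¬a) U EX a]: least fixpoint, start Z0 = Sat(EX a) = {t0, t3, t4, t5}, add states in Sat(¬q ∧ ¬a) with every successor in Z. Already a fixed point.
Sat(A[(¬q ∧ ¬a) U EX a]) = {t0, t3, t4, t5}

{t0, t3, t4, t5}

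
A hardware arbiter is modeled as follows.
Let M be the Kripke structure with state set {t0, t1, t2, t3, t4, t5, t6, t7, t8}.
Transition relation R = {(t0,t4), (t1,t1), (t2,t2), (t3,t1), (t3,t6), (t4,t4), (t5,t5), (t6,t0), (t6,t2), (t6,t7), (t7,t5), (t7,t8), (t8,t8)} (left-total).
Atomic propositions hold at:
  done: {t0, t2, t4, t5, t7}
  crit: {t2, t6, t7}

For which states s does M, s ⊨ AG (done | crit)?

Sat(done | crit) = {t0, t2, t4, t5, t6, t7}
AG (done | crit): greatest fixpoint, start Z0 = {t0, t2, t4, t5, t6, t7}, keep only states in Sat with every successor in Z. Z1 = {t0, t2, t4, t5, t6}; Z2 = {t0, t2, t4, t5}; fixed.
Sat(AG (done | crit)) = {t0, t2, t4, t5}

{t0, t2, t4, t5}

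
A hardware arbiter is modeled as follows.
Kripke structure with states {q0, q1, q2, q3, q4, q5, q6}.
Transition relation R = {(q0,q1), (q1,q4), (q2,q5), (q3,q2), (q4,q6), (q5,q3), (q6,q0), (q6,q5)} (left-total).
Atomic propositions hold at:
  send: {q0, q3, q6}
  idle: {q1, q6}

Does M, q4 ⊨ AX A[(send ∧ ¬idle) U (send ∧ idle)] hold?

Yes

Sat(¬idle) = {q0, q2, q3, q4, q5}
Sat(send ∧ ¬idle) = {q0, q3}
Sat(send ∧ idle) = {q6}
A[(send ∧ ¬idle) U (send ∧ idle)]: least fixpoint, start Z0 = Sat((send ∧ idle)) = {q6}, add states in Sat(send ∧ ¬idle) with every successor in Z. Already a fixed point.
Sat(A[(send ∧ ¬idle) U (send ∧ idle)]) = {q6}
Sat(AX A[(send ∧ ¬idle) U (send ∧ idle)]) = {s : every successor in {q6}} = {q4}
q4 ∈ Sat(AX A[(send ∧ ¬idle) U (send ∧ idle)]) = {q4}, so the formula holds at q4.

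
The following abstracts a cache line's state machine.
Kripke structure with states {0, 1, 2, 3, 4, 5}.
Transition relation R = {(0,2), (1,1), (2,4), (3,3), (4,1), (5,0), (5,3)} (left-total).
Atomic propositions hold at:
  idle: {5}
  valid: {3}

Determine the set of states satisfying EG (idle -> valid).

{0, 1, 2, 3, 4}

Sat(idle -> valid) = {0, 1, 2, 3, 4}
EG (idle -> valid): greatest fixpoint, start Z0 = {0, 1, 2, 3, 4}, keep only states in Sat with some successor in Z. Already a fixed point.
Sat(EG (idle -> valid)) = {0, 1, 2, 3, 4}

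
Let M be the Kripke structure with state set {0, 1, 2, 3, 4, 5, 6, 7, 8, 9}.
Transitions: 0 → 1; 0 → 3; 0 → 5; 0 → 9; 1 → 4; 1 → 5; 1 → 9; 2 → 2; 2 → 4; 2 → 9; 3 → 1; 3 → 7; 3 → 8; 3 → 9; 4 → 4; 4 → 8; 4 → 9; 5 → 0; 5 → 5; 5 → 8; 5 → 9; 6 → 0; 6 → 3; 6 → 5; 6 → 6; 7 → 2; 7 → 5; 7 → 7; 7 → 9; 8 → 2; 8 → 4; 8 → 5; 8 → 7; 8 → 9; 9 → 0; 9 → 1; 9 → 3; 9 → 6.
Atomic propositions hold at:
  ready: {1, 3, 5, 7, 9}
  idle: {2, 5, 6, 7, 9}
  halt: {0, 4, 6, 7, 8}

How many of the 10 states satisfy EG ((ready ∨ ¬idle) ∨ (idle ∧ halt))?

Sat(¬idle) = {0, 1, 3, 4, 8}
Sat(ready ∨ ¬idle) = {0, 1, 3, 4, 5, 7, 8, 9}
Sat(idle ∧ halt) = {6, 7}
Sat((ready ∨ ¬idle) ∨ (idle ∧ halt)) = {0, 1, 3, 4, 5, 6, 7, 8, 9}
EG ((ready ∨ ¬idle) ∨ (idle ∧ halt)): greatest fixpoint, start Z0 = {0, 1, 3, 4, 5, 6, 7, 8, 9}, keep only states in Sat with some successor in Z. Already a fixed point.
Sat(EG ((ready ∨ ¬idle) ∨ (idle ∧ halt))) = {0, 1, 3, 4, 5, 6, 7, 8, 9}
|Sat(EG ((ready ∨ ¬idle) ∨ (idle ∧ halt)))| = |{0, 1, 3, 4, 5, 6, 7, 8, 9}| = 9.

9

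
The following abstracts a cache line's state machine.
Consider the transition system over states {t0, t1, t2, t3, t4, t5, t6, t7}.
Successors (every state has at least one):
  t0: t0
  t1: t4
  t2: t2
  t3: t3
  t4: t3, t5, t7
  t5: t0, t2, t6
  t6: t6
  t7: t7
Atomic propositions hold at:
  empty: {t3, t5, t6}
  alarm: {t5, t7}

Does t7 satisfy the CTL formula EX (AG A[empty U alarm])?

A[empty U alarm]: least fixpoint, start Z0 = Sat(alarm) = {t5, t7}, add states in Sat(empty) with every successor in Z. Already a fixed point.
Sat(A[empty U alarm]) = {t5, t7}
AG A[empty U alarm]: greatest fixpoint, start Z0 = {t5, t7}, keep only states in Sat with every successor in Z. Z1 = {t7}; fixed.
Sat(AG A[empty U alarm]) = {t7}
Sat(EX (AG A[empty U alarm])) = {s : some successor in {t7}} = {t4, t7}
t7 ∈ Sat(EX (AG A[empty U alarm])) = {t4, t7}, so the formula holds at t7.

Yes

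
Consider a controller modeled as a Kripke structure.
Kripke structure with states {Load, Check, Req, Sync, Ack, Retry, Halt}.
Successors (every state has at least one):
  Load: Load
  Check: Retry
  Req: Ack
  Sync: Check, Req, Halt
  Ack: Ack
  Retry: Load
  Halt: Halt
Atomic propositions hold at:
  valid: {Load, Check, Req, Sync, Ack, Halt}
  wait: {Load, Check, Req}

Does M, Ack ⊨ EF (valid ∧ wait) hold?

Sat(valid ∧ wait) = {Load, Check, Req}
EF (valid ∧ wait): least fixpoint, start Z0 = {Load, Check, Req}, add states with some successor in Z. Z1 = {Load, Check, Req, Sync, Retry}; fixed.
Sat(EF (valid ∧ wait)) = {Load, Check, Req, Sync, Retry}
Ack ∉ Sat(EF (valid ∧ wait)) = {Load, Check, Req, Sync, Retry}, so the formula does not hold at Ack.

No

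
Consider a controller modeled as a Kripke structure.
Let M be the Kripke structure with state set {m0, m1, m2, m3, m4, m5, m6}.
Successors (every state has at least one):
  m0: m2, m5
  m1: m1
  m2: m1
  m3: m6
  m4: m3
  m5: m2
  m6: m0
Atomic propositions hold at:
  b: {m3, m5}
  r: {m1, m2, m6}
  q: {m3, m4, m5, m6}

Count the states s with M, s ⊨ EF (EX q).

Sat(EX q) = {s : some successor in {m3, m4, m5, m6}} = {m0, m3, m4}
EF (EX q): least fixpoint, start Z0 = {m0, m3, m4}, add states with some successor in Z. Z1 = {m0, m3, m4, m6}; fixed.
Sat(EF (EX q)) = {m0, m3, m4, m6}
|Sat(EF (EX q))| = |{m0, m3, m4, m6}| = 4.

4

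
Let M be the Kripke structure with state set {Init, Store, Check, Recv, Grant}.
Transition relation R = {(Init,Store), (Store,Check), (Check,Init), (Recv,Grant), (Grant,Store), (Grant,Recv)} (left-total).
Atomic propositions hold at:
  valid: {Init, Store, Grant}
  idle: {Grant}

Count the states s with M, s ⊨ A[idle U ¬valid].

Sat(¬valid) = {Check, Recv}
A[idle U ¬valid]: least fixpoint, start Z0 = Sat(¬valid) = {Check, Recv}, add states in Sat(idle) with every successor in Z. Already a fixed point.
Sat(A[idle U ¬valid]) = {Check, Recv}
|Sat(A[idle U ¬valid])| = |{Check, Recv}| = 2.

2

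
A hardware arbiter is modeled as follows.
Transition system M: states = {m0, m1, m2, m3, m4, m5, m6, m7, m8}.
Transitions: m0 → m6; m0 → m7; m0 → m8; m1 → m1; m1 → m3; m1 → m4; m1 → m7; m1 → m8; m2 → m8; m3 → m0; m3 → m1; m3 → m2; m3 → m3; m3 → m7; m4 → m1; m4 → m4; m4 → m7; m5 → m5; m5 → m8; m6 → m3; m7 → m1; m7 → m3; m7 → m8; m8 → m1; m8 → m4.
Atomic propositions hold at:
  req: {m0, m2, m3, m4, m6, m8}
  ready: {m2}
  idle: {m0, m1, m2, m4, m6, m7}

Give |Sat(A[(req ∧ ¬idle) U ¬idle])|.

Sat(¬idle) = {m3, m5, m8}
Sat(req ∧ ¬idle) = {m3, m8}
A[(req ∧ ¬idle) U ¬idle]: least fixpoint, start Z0 = Sat(¬idle) = {m3, m5, m8}, add states in Sat(req ∧ ¬idle) with every successor in Z. Already a fixed point.
Sat(A[(req ∧ ¬idle) U ¬idle]) = {m3, m5, m8}
|Sat(A[(req ∧ ¬idle) U ¬idle])| = |{m3, m5, m8}| = 3.

3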